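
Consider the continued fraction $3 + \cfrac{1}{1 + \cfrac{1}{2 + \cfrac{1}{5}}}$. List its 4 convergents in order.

Using the convergent recurrence p_i = a_i*p_{i-1} + p_{i-2}, q_i = a_i*q_{i-1} + q_{i-2} with p_{-2}=0, p_{-1}=1, q_{-2}=1, q_{-1}=0:
  i=0: a_0=3, p_0 = 3*1 + 0 = 3, q_0 = 3*0 + 1 = 1.
  i=1: a_1=1, p_1 = 1*3 + 1 = 4, q_1 = 1*1 + 0 = 1.
  i=2: a_2=2, p_2 = 2*4 + 3 = 11, q_2 = 2*1 + 1 = 3.
  i=3: a_3=5, p_3 = 5*11 + 4 = 59, q_3 = 5*3 + 1 = 16.

3/1, 4/1, 11/3, 59/16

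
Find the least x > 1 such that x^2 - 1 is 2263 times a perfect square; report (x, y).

(x, y) = (110888, 2331)

First expand sqrt(2263) as a continued fraction. With x_i = (sqrt(2263) + m_i)/d_i and (m_0, d_0) = (0, 1): a_0 = floor(sqrt(2263)) = 47, since 47^2 = 2209 <= 2263 < 2304 = 48^2.
Iterate m_{i+1} = d_i*a_i - m_i, d_{i+1} = (2263 - m_{i+1}^2)/d_i, a_{i+1} = floor((a_0 + m_{i+1})/d_{i+1}):
  m_1 = 1*47 - 0 = 47, d_1 = (2263 - 47^2)/1 = 54/1 = 54, a_1 = floor((47 + 47)/54) = 1.
  m_2 = 54*1 - 47 = 7, d_2 = (2263 - 7^2)/54 = 2214/54 = 41, a_2 = floor((47 + 7)/41) = 1.
  m_3 = 41*1 - 7 = 34, d_3 = (2263 - 34^2)/41 = 1107/41 = 27, a_3 = floor((47 + 34)/27) = 3.
  m_4 = 27*3 - 34 = 47, d_4 = (2263 - 47^2)/27 = 54/27 = 2, a_4 = floor((47 + 47)/2) = 47.
  m_5 = 2*47 - 47 = 47, d_5 = (2263 - 47^2)/2 = 54/2 = 27, a_5 = floor((47 + 47)/27) = 3.
  m_6 = 27*3 - 47 = 34, d_6 = (2263 - 34^2)/27 = 1107/27 = 41, a_6 = floor((47 + 34)/41) = 1.
  m_7 = 41*1 - 34 = 7, d_7 = (2263 - 7^2)/41 = 2214/41 = 54, a_7 = floor((47 + 7)/54) = 1.
  m_8 = 54*1 - 7 = 47, d_8 = (2263 - 47^2)/54 = 54/54 = 1, a_8 = floor((47 + 47)/1) = 94.
  m_9 = 1*94 - 47 = 47, d_9 = (2263 - 47^2)/1 = 54/1 = 54: (m_9, d_9) = (m_1, d_1) = (47, 54), so from here the quotients repeat a_1, ..., a_8; the period length is 8.
So sqrt(2263) = [47; (1, 1, 3, 47, 3, 1, 1, 94)] with period length k = 8.
k is even, so the fundamental solution of x^2 - 2263y^2 = 1 is (p_{k-1}, q_{k-1}) = (p_7, q_7); compute convergents through index 7.
Convergents (p_i = a_i*p_{i-1} + p_{i-2}, q_i = a_i*q_{i-1} + q_{i-2} with p_{-2}=0, p_{-1}=1, q_{-2}=1, q_{-1}=0):
  i=0: a_0=47, p_0 = 47*1 + 0 = 47, q_0 = 47*0 + 1 = 1.
  i=1: a_1=1, p_1 = 1*47 + 1 = 48, q_1 = 1*1 + 0 = 1.
  i=2: a_2=1, p_2 = 1*48 + 47 = 95, q_2 = 1*1 + 1 = 2.
  i=3: a_3=3, p_3 = 3*95 + 48 = 333, q_3 = 3*2 + 1 = 7.
  i=4: a_4=47, p_4 = 47*333 + 95 = 15746, q_4 = 47*7 + 2 = 331.
  i=5: a_5=3, p_5 = 3*15746 + 333 = 47571, q_5 = 3*331 + 7 = 1000.
  i=6: a_6=1, p_6 = 1*47571 + 15746 = 63317, q_6 = 1*1000 + 331 = 1331.
  i=7: a_7=1, p_7 = 1*63317 + 47571 = 110888, q_7 = 1*1331 + 1000 = 2331.
Check: 110888^2 - 2263*2331^2 = 12296148544 - 12296148543 = 1, so (x, y) = (110888, 2331) solves the equation, and by the theorem it is the least positive solution.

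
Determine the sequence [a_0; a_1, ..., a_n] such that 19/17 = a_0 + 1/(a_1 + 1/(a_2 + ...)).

Run the Euclidean algorithm on 19 and 17; the successive quotients are the partial quotients a_0, a_1, ... (each step inverts the fractional part left over by the previous one):
  19 = 1*17 + 2, so a_0 = 1.
  17 = 8*2 + 1, so a_1 = 8.
  2 = 2*1 + 0, so a_2 = 2.
The remainder reaches 0 after 3 divisions, so the expansion has 3 partial quotients, read off in order.

[1; 8, 2]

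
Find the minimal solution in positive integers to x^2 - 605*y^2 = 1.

(x, y) = (930249, 37820)

First expand sqrt(605) as a continued fraction. With x_i = (sqrt(605) + m_i)/d_i and (m_0, d_0) = (0, 1): a_0 = floor(sqrt(605)) = 24, since 24^2 = 576 <= 605 < 625 = 25^2.
Iterate m_{i+1} = d_i*a_i - m_i, d_{i+1} = (605 - m_{i+1}^2)/d_i, a_{i+1} = floor((a_0 + m_{i+1})/d_{i+1}):
  m_1 = 1*24 - 0 = 24, d_1 = (605 - 24^2)/1 = 29/1 = 29, a_1 = floor((24 + 24)/29) = 1.
  m_2 = 29*1 - 24 = 5, d_2 = (605 - 5^2)/29 = 580/29 = 20, a_2 = floor((24 + 5)/20) = 1.
  m_3 = 20*1 - 5 = 15, d_3 = (605 - 15^2)/20 = 380/20 = 19, a_3 = floor((24 + 15)/19) = 2.
  m_4 = 19*2 - 15 = 23, d_4 = (605 - 23^2)/19 = 76/19 = 4, a_4 = floor((24 + 23)/4) = 11.
  m_5 = 4*11 - 23 = 21, d_5 = (605 - 21^2)/4 = 164/4 = 41, a_5 = floor((24 + 21)/41) = 1.
  m_6 = 41*1 - 21 = 20, d_6 = (605 - 20^2)/41 = 205/41 = 5, a_6 = floor((24 + 20)/5) = 8.
  m_7 = 5*8 - 20 = 20, d_7 = (605 - 20^2)/5 = 205/5 = 41, a_7 = floor((24 + 20)/41) = 1.
  m_8 = 41*1 - 20 = 21, d_8 = (605 - 21^2)/41 = 164/41 = 4, a_8 = floor((24 + 21)/4) = 11.
  m_9 = 4*11 - 21 = 23, d_9 = (605 - 23^2)/4 = 76/4 = 19, a_9 = floor((24 + 23)/19) = 2.
  m_10 = 19*2 - 23 = 15, d_10 = (605 - 15^2)/19 = 380/19 = 20, a_10 = floor((24 + 15)/20) = 1.
  m_11 = 20*1 - 15 = 5, d_11 = (605 - 5^2)/20 = 580/20 = 29, a_11 = floor((24 + 5)/29) = 1.
  m_12 = 29*1 - 5 = 24, d_12 = (605 - 24^2)/29 = 29/29 = 1, a_12 = floor((24 + 24)/1) = 48.
  m_13 = 1*48 - 24 = 24, d_13 = (605 - 24^2)/1 = 29/1 = 29: (m_13, d_13) = (m_1, d_1) = (24, 29), so from here the quotients repeat a_1, ..., a_12; the period length is 12.
So sqrt(605) = [24; (1, 1, 2, 11, 1, 8, 1, 11, 2, 1, 1, 48)] with period length k = 12.
k is even, so the fundamental solution of x^2 - 605y^2 = 1 is (p_{k-1}, q_{k-1}) = (p_11, q_11); compute convergents through index 11.
Convergents (p_i = a_i*p_{i-1} + p_{i-2}, q_i = a_i*q_{i-1} + q_{i-2} with p_{-2}=0, p_{-1}=1, q_{-2}=1, q_{-1}=0):
  i=0: a_0=24, p_0 = 24*1 + 0 = 24, q_0 = 24*0 + 1 = 1.
  i=1: a_1=1, p_1 = 1*24 + 1 = 25, q_1 = 1*1 + 0 = 1.
  i=2: a_2=1, p_2 = 1*25 + 24 = 49, q_2 = 1*1 + 1 = 2.
  i=3: a_3=2, p_3 = 2*49 + 25 = 123, q_3 = 2*2 + 1 = 5.
  i=4: a_4=11, p_4 = 11*123 + 49 = 1402, q_4 = 11*5 + 2 = 57.
  i=5: a_5=1, p_5 = 1*1402 + 123 = 1525, q_5 = 1*57 + 5 = 62.
  i=6: a_6=8, p_6 = 8*1525 + 1402 = 13602, q_6 = 8*62 + 57 = 553.
  i=7: a_7=1, p_7 = 1*13602 + 1525 = 15127, q_7 = 1*553 + 62 = 615.
  i=8: a_8=11, p_8 = 11*15127 + 13602 = 179999, q_8 = 11*615 + 553 = 7318.
  i=9: a_9=2, p_9 = 2*179999 + 15127 = 375125, q_9 = 2*7318 + 615 = 15251.
  i=10: a_10=1, p_10 = 1*375125 + 179999 = 555124, q_10 = 1*15251 + 7318 = 22569.
  i=11: a_11=1, p_11 = 1*555124 + 375125 = 930249, q_11 = 1*22569 + 15251 = 37820.
Check: 930249^2 - 605*37820^2 = 865363202001 - 865363202000 = 1, so (x, y) = (930249, 37820) solves the equation, and by the theorem it is the least positive solution.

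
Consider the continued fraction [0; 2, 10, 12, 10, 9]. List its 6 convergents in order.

Using the convergent recurrence p_i = a_i*p_{i-1} + p_{i-2}, q_i = a_i*q_{i-1} + q_{i-2} with p_{-2}=0, p_{-1}=1, q_{-2}=1, q_{-1}=0:
  i=0: a_0=0, p_0 = 0*1 + 0 = 0, q_0 = 0*0 + 1 = 1.
  i=1: a_1=2, p_1 = 2*0 + 1 = 1, q_1 = 2*1 + 0 = 2.
  i=2: a_2=10, p_2 = 10*1 + 0 = 10, q_2 = 10*2 + 1 = 21.
  i=3: a_3=12, p_3 = 12*10 + 1 = 121, q_3 = 12*21 + 2 = 254.
  i=4: a_4=10, p_4 = 10*121 + 10 = 1220, q_4 = 10*254 + 21 = 2561.
  i=5: a_5=9, p_5 = 9*1220 + 121 = 11101, q_5 = 9*2561 + 254 = 23303.

0/1, 1/2, 10/21, 121/254, 1220/2561, 11101/23303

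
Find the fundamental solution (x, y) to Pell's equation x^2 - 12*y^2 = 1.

First expand sqrt(12) as a continued fraction. With x_i = (sqrt(12) + m_i)/d_i and (m_0, d_0) = (0, 1): a_0 = floor(sqrt(12)) = 3, since 3^2 = 9 <= 12 < 16 = 4^2.
Iterate m_{i+1} = d_i*a_i - m_i, d_{i+1} = (12 - m_{i+1}^2)/d_i, a_{i+1} = floor((a_0 + m_{i+1})/d_{i+1}):
  m_1 = 1*3 - 0 = 3, d_1 = (12 - 3^2)/1 = 3/1 = 3, a_1 = floor((3 + 3)/3) = 2.
  m_2 = 3*2 - 3 = 3, d_2 = (12 - 3^2)/3 = 3/3 = 1, a_2 = floor((3 + 3)/1) = 6.
  m_3 = 1*6 - 3 = 3, d_3 = (12 - 3^2)/1 = 3/1 = 3: (m_3, d_3) = (m_1, d_1) = (3, 3), so from here the quotients repeat a_1, a_2; the period length is 2.
So sqrt(12) = [3; (2, 6)] with period length k = 2.
k is even, so the fundamental solution of x^2 - 12y^2 = 1 is (p_{k-1}, q_{k-1}) = (p_1, q_1); compute convergents through index 1.
Convergents (p_i = a_i*p_{i-1} + p_{i-2}, q_i = a_i*q_{i-1} + q_{i-2} with p_{-2}=0, p_{-1}=1, q_{-2}=1, q_{-1}=0):
  i=0: a_0=3, p_0 = 3*1 + 0 = 3, q_0 = 3*0 + 1 = 1.
  i=1: a_1=2, p_1 = 2*3 + 1 = 7, q_1 = 2*1 + 0 = 2.
Check: 7^2 - 12*2^2 = 49 - 48 = 1, so (x, y) = (7, 2) solves the equation, and by the theorem it is the least positive solution.

(x, y) = (7, 2)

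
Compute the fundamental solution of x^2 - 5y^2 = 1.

(x, y) = (9, 4)

First expand sqrt(5) as a continued fraction. With x_i = (sqrt(5) + m_i)/d_i and (m_0, d_0) = (0, 1): a_0 = floor(sqrt(5)) = 2, since 2^2 = 4 <= 5 < 9 = 3^2.
Iterate m_{i+1} = d_i*a_i - m_i, d_{i+1} = (5 - m_{i+1}^2)/d_i, a_{i+1} = floor((a_0 + m_{i+1})/d_{i+1}):
  m_1 = 1*2 - 0 = 2, d_1 = (5 - 2^2)/1 = 1/1 = 1, a_1 = floor((2 + 2)/1) = 4.
  m_2 = 1*4 - 2 = 2, d_2 = (5 - 2^2)/1 = 1/1 = 1: (m_2, d_2) = (m_1, d_1) = (2, 1), so from here the quotient a_1 repeats; the period length is 1.
So sqrt(5) = [2; (4)] with period length k = 1.
k is odd, so (p_{k-1}, q_{k-1}) only solves x^2 - 5y^2 = -1 and the fundamental solution of x^2 - 5y^2 = 1 is (p_{2k-1}, q_{2k-1}) = (p_1, q_1); compute convergents through index 1, running through the period twice.
Convergents (p_i = a_i*p_{i-1} + p_{i-2}, q_i = a_i*q_{i-1} + q_{i-2} with p_{-2}=0, p_{-1}=1, q_{-2}=1, q_{-1}=0):
  i=0: a_0=2, p_0 = 2*1 + 0 = 2, q_0 = 2*0 + 1 = 1.
  i=1: a_1=4, p_1 = 4*2 + 1 = 9, q_1 = 4*1 + 0 = 4.
Indeed p_0^2 - 5*q_0^2 = 4 - 5 = -1, not +1.
Check: 9^2 - 5*4^2 = 81 - 80 = 1, so (x, y) = (9, 4) solves the equation, and by the theorem it is the least positive solution.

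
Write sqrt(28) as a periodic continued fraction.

Write x_i = (sqrt(28) + m_i)/d_i with (m_0, d_0) = (0, 1). a_0 = floor(sqrt(28)) = 5, since 5^2 = 25 <= 28 < 36 = 6^2.
Iterate m_{i+1} = d_i*a_i - m_i, d_{i+1} = (28 - m_{i+1}^2)/d_i, a_{i+1} = floor((a_0 + m_{i+1})/d_{i+1}):
  m_1 = 1*5 - 0 = 5, d_1 = (28 - 5^2)/1 = 3/1 = 3, a_1 = floor((5 + 5)/3) = 3.
  m_2 = 3*3 - 5 = 4, d_2 = (28 - 4^2)/3 = 12/3 = 4, a_2 = floor((5 + 4)/4) = 2.
  m_3 = 4*2 - 4 = 4, d_3 = (28 - 4^2)/4 = 12/4 = 3, a_3 = floor((5 + 4)/3) = 3.
  m_4 = 3*3 - 4 = 5, d_4 = (28 - 5^2)/3 = 3/3 = 1, a_4 = floor((5 + 5)/1) = 10.
  m_5 = 1*10 - 5 = 5, d_5 = (28 - 5^2)/1 = 3/1 = 3: (m_5, d_5) = (m_1, d_1) = (5, 3), so from here the quotients repeat a_1, ..., a_4; the period length is 4.
Hence the expansion of sqrt(28) is a_0 = 5 followed by the repeating block 3, 2, 3, 10 (period 4).

[5; (3, 2, 3, 10)]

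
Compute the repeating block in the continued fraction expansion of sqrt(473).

Write x_i = (sqrt(473) + m_i)/d_i with (m_0, d_0) = (0, 1). a_0 = floor(sqrt(473)) = 21, since 21^2 = 441 <= 473 < 484 = 22^2.
Iterate m_{i+1} = d_i*a_i - m_i, d_{i+1} = (473 - m_{i+1}^2)/d_i, a_{i+1} = floor((a_0 + m_{i+1})/d_{i+1}):
  m_1 = 1*21 - 0 = 21, d_1 = (473 - 21^2)/1 = 32/1 = 32, a_1 = floor((21 + 21)/32) = 1.
  m_2 = 32*1 - 21 = 11, d_2 = (473 - 11^2)/32 = 352/32 = 11, a_2 = floor((21 + 11)/11) = 2.
  m_3 = 11*2 - 11 = 11, d_3 = (473 - 11^2)/11 = 352/11 = 32, a_3 = floor((21 + 11)/32) = 1.
  m_4 = 32*1 - 11 = 21, d_4 = (473 - 21^2)/32 = 32/32 = 1, a_4 = floor((21 + 21)/1) = 42.
  m_5 = 1*42 - 21 = 21, d_5 = (473 - 21^2)/1 = 32/1 = 32: (m_5, d_5) = (m_1, d_1) = (21, 32), so from here the quotients repeat a_1, ..., a_4; the period length is 4.
Hence the expansion of sqrt(473) is a_0 = 21 followed by the repeating block 1, 2, 1, 42 (period 4).

[21; (1, 2, 1, 42)]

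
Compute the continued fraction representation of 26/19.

Run the Euclidean algorithm on 26 and 19; the successive quotients are the partial quotients a_0, a_1, ... (each step inverts the fractional part left over by the previous one):
  26 = 1*19 + 7, so a_0 = 1.
  19 = 2*7 + 5, so a_1 = 2.
  7 = 1*5 + 2, so a_2 = 1.
  5 = 2*2 + 1, so a_3 = 2.
  2 = 2*1 + 0, so a_4 = 2.
The remainder reaches 0 after 5 divisions, so the expansion has 5 partial quotients, read off in order.

[1; 2, 1, 2, 2]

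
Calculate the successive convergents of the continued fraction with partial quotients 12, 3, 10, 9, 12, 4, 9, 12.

Using the convergent recurrence p_i = a_i*p_{i-1} + p_{i-2}, q_i = a_i*q_{i-1} + q_{i-2} with p_{-2}=0, p_{-1}=1, q_{-2}=1, q_{-1}=0:
  i=0: a_0=12, p_0 = 12*1 + 0 = 12, q_0 = 12*0 + 1 = 1.
  i=1: a_1=3, p_1 = 3*12 + 1 = 37, q_1 = 3*1 + 0 = 3.
  i=2: a_2=10, p_2 = 10*37 + 12 = 382, q_2 = 10*3 + 1 = 31.
  i=3: a_3=9, p_3 = 9*382 + 37 = 3475, q_3 = 9*31 + 3 = 282.
  i=4: a_4=12, p_4 = 12*3475 + 382 = 42082, q_4 = 12*282 + 31 = 3415.
  i=5: a_5=4, p_5 = 4*42082 + 3475 = 171803, q_5 = 4*3415 + 282 = 13942.
  i=6: a_6=9, p_6 = 9*171803 + 42082 = 1588309, q_6 = 9*13942 + 3415 = 128893.
  i=7: a_7=12, p_7 = 12*1588309 + 171803 = 19231511, q_7 = 12*128893 + 13942 = 1560658.

12/1, 37/3, 382/31, 3475/282, 42082/3415, 171803/13942, 1588309/128893, 19231511/1560658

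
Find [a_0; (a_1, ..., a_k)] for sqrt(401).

[20; (40)]

Write x_i = (sqrt(401) + m_i)/d_i with (m_0, d_0) = (0, 1). a_0 = floor(sqrt(401)) = 20, since 20^2 = 400 <= 401 < 441 = 21^2.
Iterate m_{i+1} = d_i*a_i - m_i, d_{i+1} = (401 - m_{i+1}^2)/d_i, a_{i+1} = floor((a_0 + m_{i+1})/d_{i+1}):
  m_1 = 1*20 - 0 = 20, d_1 = (401 - 20^2)/1 = 1/1 = 1, a_1 = floor((20 + 20)/1) = 40.
  m_2 = 1*40 - 20 = 20, d_2 = (401 - 20^2)/1 = 1/1 = 1: (m_2, d_2) = (m_1, d_1) = (20, 1), so from here the quotient a_1 repeats; the period length is 1.
Hence the expansion of sqrt(401) is a_0 = 20 followed by the repeating block 40 (period 1).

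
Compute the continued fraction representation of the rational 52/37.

[1; 2, 2, 7]

Run the Euclidean algorithm on 52 and 37; the successive quotients are the partial quotients a_0, a_1, ... (each step inverts the fractional part left over by the previous one):
  52 = 1*37 + 15, so a_0 = 1.
  37 = 2*15 + 7, so a_1 = 2.
  15 = 2*7 + 1, so a_2 = 2.
  7 = 7*1 + 0, so a_3 = 7.
The remainder reaches 0 after 4 divisions, so the expansion has 4 partial quotients, read off in order.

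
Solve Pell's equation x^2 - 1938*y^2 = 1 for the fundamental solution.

(x, y) = (1937, 44)

First expand sqrt(1938) as a continued fraction. With x_i = (sqrt(1938) + m_i)/d_i and (m_0, d_0) = (0, 1): a_0 = floor(sqrt(1938)) = 44, since 44^2 = 1936 <= 1938 < 2025 = 45^2.
Iterate m_{i+1} = d_i*a_i - m_i, d_{i+1} = (1938 - m_{i+1}^2)/d_i, a_{i+1} = floor((a_0 + m_{i+1})/d_{i+1}):
  m_1 = 1*44 - 0 = 44, d_1 = (1938 - 44^2)/1 = 2/1 = 2, a_1 = floor((44 + 44)/2) = 44.
  m_2 = 2*44 - 44 = 44, d_2 = (1938 - 44^2)/2 = 2/2 = 1, a_2 = floor((44 + 44)/1) = 88.
  m_3 = 1*88 - 44 = 44, d_3 = (1938 - 44^2)/1 = 2/1 = 2: (m_3, d_3) = (m_1, d_1) = (44, 2), so from here the quotients repeat a_1, a_2; the period length is 2.
So sqrt(1938) = [44; (44, 88)] with period length k = 2.
k is even, so the fundamental solution of x^2 - 1938y^2 = 1 is (p_{k-1}, q_{k-1}) = (p_1, q_1); compute convergents through index 1.
Convergents (p_i = a_i*p_{i-1} + p_{i-2}, q_i = a_i*q_{i-1} + q_{i-2} with p_{-2}=0, p_{-1}=1, q_{-2}=1, q_{-1}=0):
  i=0: a_0=44, p_0 = 44*1 + 0 = 44, q_0 = 44*0 + 1 = 1.
  i=1: a_1=44, p_1 = 44*44 + 1 = 1937, q_1 = 44*1 + 0 = 44.
Check: 1937^2 - 1938*44^2 = 3751969 - 3751968 = 1, so (x, y) = (1937, 44) solves the equation, and by the theorem it is the least positive solution.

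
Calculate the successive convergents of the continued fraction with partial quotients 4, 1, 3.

4/1, 5/1, 19/4

Using the convergent recurrence p_i = a_i*p_{i-1} + p_{i-2}, q_i = a_i*q_{i-1} + q_{i-2} with p_{-2}=0, p_{-1}=1, q_{-2}=1, q_{-1}=0:
  i=0: a_0=4, p_0 = 4*1 + 0 = 4, q_0 = 4*0 + 1 = 1.
  i=1: a_1=1, p_1 = 1*4 + 1 = 5, q_1 = 1*1 + 0 = 1.
  i=2: a_2=3, p_2 = 3*5 + 4 = 19, q_2 = 3*1 + 1 = 4.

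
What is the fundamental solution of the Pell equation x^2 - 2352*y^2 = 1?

(x, y) = (97, 2)

First expand sqrt(2352) as a continued fraction. With x_i = (sqrt(2352) + m_i)/d_i and (m_0, d_0) = (0, 1): a_0 = floor(sqrt(2352)) = 48, since 48^2 = 2304 <= 2352 < 2401 = 49^2.
Iterate m_{i+1} = d_i*a_i - m_i, d_{i+1} = (2352 - m_{i+1}^2)/d_i, a_{i+1} = floor((a_0 + m_{i+1})/d_{i+1}):
  m_1 = 1*48 - 0 = 48, d_1 = (2352 - 48^2)/1 = 48/1 = 48, a_1 = floor((48 + 48)/48) = 2.
  m_2 = 48*2 - 48 = 48, d_2 = (2352 - 48^2)/48 = 48/48 = 1, a_2 = floor((48 + 48)/1) = 96.
  m_3 = 1*96 - 48 = 48, d_3 = (2352 - 48^2)/1 = 48/1 = 48: (m_3, d_3) = (m_1, d_1) = (48, 48), so from here the quotients repeat a_1, a_2; the period length is 2.
So sqrt(2352) = [48; (2, 96)] with period length k = 2.
k is even, so the fundamental solution of x^2 - 2352y^2 = 1 is (p_{k-1}, q_{k-1}) = (p_1, q_1); compute convergents through index 1.
Convergents (p_i = a_i*p_{i-1} + p_{i-2}, q_i = a_i*q_{i-1} + q_{i-2} with p_{-2}=0, p_{-1}=1, q_{-2}=1, q_{-1}=0):
  i=0: a_0=48, p_0 = 48*1 + 0 = 48, q_0 = 48*0 + 1 = 1.
  i=1: a_1=2, p_1 = 2*48 + 1 = 97, q_1 = 2*1 + 0 = 2.
Check: 97^2 - 2352*2^2 = 9409 - 9408 = 1, so (x, y) = (97, 2) solves the equation, and by the theorem it is the least positive solution.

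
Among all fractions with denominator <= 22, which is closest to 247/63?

51/13

Expand x = 247/63 as a continued fraction with the Euclidean algorithm:
  247 = 3*63 + 58, so a_0 = 3.
  63 = 1*58 + 5, so a_1 = 1.
  58 = 11*5 + 3, so a_2 = 11.
  5 = 1*3 + 2, so a_3 = 1.
  3 = 1*2 + 1, so a_4 = 1.
  2 = 2*1 + 0, so a_5 = 2.
so x = [3; 1, 11, 1, 1, 2].
Convergents (p_i = a_i*p_{i-1} + p_{i-2}, q_i = a_i*q_{i-1} + q_{i-2} with p_{-2}=0, p_{-1}=1, q_{-2}=1, q_{-1}=0), until the denominator exceeds 22:
  i=0: a_0=3, p_0 = 3*1 + 0 = 3, q_0 = 3*0 + 1 = 1.
  i=1: a_1=1, p_1 = 1*3 + 1 = 4, q_1 = 1*1 + 0 = 1.
  i=2: a_2=11, p_2 = 11*4 + 3 = 47, q_2 = 11*1 + 1 = 12.
  i=3: a_3=1, p_3 = 1*47 + 4 = 51, q_3 = 1*12 + 1 = 13.
  i=4: a_4=1, p_4 = 1*51 + 47 = 98, q_4 = 1*13 + 12 = 25.
q_4 = 25 > 22, so the last convergent with denominator <= 22 is p_3/q_3 = 51/13.
The closest fraction with denominator <= 22 is either p_3/q_3 or the intermediate fraction (k*p_3 + p_2)/(k*q_3 + q_2) with the largest k >= 1 whose denominator stays <= 22; these approach x as k grows, and every other convergent or intermediate fraction in range is farther away.
Largest k: floor((22 - q_2)/q_3) = floor((22 - 12)/13) = 0.
Since k = 0, no intermediate fraction beyond p_3/q_3 has denominator <= 22, so the convergent 51/13 is the closest (its error is |247*13 - 51*63|/(63*13) = 2/819).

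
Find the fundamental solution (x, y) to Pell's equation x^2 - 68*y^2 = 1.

First expand sqrt(68) as a continued fraction. With x_i = (sqrt(68) + m_i)/d_i and (m_0, d_0) = (0, 1): a_0 = floor(sqrt(68)) = 8, since 8^2 = 64 <= 68 < 81 = 9^2.
Iterate m_{i+1} = d_i*a_i - m_i, d_{i+1} = (68 - m_{i+1}^2)/d_i, a_{i+1} = floor((a_0 + m_{i+1})/d_{i+1}):
  m_1 = 1*8 - 0 = 8, d_1 = (68 - 8^2)/1 = 4/1 = 4, a_1 = floor((8 + 8)/4) = 4.
  m_2 = 4*4 - 8 = 8, d_2 = (68 - 8^2)/4 = 4/4 = 1, a_2 = floor((8 + 8)/1) = 16.
  m_3 = 1*16 - 8 = 8, d_3 = (68 - 8^2)/1 = 4/1 = 4: (m_3, d_3) = (m_1, d_1) = (8, 4), so from here the quotients repeat a_1, a_2; the period length is 2.
So sqrt(68) = [8; (4, 16)] with period length k = 2.
k is even, so the fundamental solution of x^2 - 68y^2 = 1 is (p_{k-1}, q_{k-1}) = (p_1, q_1); compute convergents through index 1.
Convergents (p_i = a_i*p_{i-1} + p_{i-2}, q_i = a_i*q_{i-1} + q_{i-2} with p_{-2}=0, p_{-1}=1, q_{-2}=1, q_{-1}=0):
  i=0: a_0=8, p_0 = 8*1 + 0 = 8, q_0 = 8*0 + 1 = 1.
  i=1: a_1=4, p_1 = 4*8 + 1 = 33, q_1 = 4*1 + 0 = 4.
Check: 33^2 - 68*4^2 = 1089 - 1088 = 1, so (x, y) = (33, 4) solves the equation, and by the theorem it is the least positive solution.

(x, y) = (33, 4)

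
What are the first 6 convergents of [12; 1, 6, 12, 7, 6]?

12/1, 13/1, 90/7, 1093/85, 7741/602, 47539/3697

Using the convergent recurrence p_i = a_i*p_{i-1} + p_{i-2}, q_i = a_i*q_{i-1} + q_{i-2} with p_{-2}=0, p_{-1}=1, q_{-2}=1, q_{-1}=0:
  i=0: a_0=12, p_0 = 12*1 + 0 = 12, q_0 = 12*0 + 1 = 1.
  i=1: a_1=1, p_1 = 1*12 + 1 = 13, q_1 = 1*1 + 0 = 1.
  i=2: a_2=6, p_2 = 6*13 + 12 = 90, q_2 = 6*1 + 1 = 7.
  i=3: a_3=12, p_3 = 12*90 + 13 = 1093, q_3 = 12*7 + 1 = 85.
  i=4: a_4=7, p_4 = 7*1093 + 90 = 7741, q_4 = 7*85 + 7 = 602.
  i=5: a_5=6, p_5 = 6*7741 + 1093 = 47539, q_5 = 6*602 + 85 = 3697.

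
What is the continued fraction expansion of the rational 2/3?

Run the Euclidean algorithm on 2 and 3; the successive quotients are the partial quotients a_0, a_1, ... (each step inverts the fractional part left over by the previous one):
  2 = 0*3 + 2, so a_0 = 0.
  3 = 1*2 + 1, so a_1 = 1.
  2 = 2*1 + 0, so a_2 = 2.
The remainder reaches 0 after 3 divisions, so the expansion has 3 partial quotients, read off in order.

[0; 1, 2]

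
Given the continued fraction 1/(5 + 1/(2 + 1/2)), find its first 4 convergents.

0/1, 1/5, 2/11, 5/27

Using the convergent recurrence p_i = a_i*p_{i-1} + p_{i-2}, q_i = a_i*q_{i-1} + q_{i-2} with p_{-2}=0, p_{-1}=1, q_{-2}=1, q_{-1}=0:
  i=0: a_0=0, p_0 = 0*1 + 0 = 0, q_0 = 0*0 + 1 = 1.
  i=1: a_1=5, p_1 = 5*0 + 1 = 1, q_1 = 5*1 + 0 = 5.
  i=2: a_2=2, p_2 = 2*1 + 0 = 2, q_2 = 2*5 + 1 = 11.
  i=3: a_3=2, p_3 = 2*2 + 1 = 5, q_3 = 2*11 + 5 = 27.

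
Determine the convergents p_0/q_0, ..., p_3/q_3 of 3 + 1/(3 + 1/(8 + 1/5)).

Using the convergent recurrence p_i = a_i*p_{i-1} + p_{i-2}, q_i = a_i*q_{i-1} + q_{i-2} with p_{-2}=0, p_{-1}=1, q_{-2}=1, q_{-1}=0:
  i=0: a_0=3, p_0 = 3*1 + 0 = 3, q_0 = 3*0 + 1 = 1.
  i=1: a_1=3, p_1 = 3*3 + 1 = 10, q_1 = 3*1 + 0 = 3.
  i=2: a_2=8, p_2 = 8*10 + 3 = 83, q_2 = 8*3 + 1 = 25.
  i=3: a_3=5, p_3 = 5*83 + 10 = 425, q_3 = 5*25 + 3 = 128.

3/1, 10/3, 83/25, 425/128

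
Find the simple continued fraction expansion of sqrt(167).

[12; (1, 11, 1, 24)]

Write x_i = (sqrt(167) + m_i)/d_i with (m_0, d_0) = (0, 1). a_0 = floor(sqrt(167)) = 12, since 12^2 = 144 <= 167 < 169 = 13^2.
Iterate m_{i+1} = d_i*a_i - m_i, d_{i+1} = (167 - m_{i+1}^2)/d_i, a_{i+1} = floor((a_0 + m_{i+1})/d_{i+1}):
  m_1 = 1*12 - 0 = 12, d_1 = (167 - 12^2)/1 = 23/1 = 23, a_1 = floor((12 + 12)/23) = 1.
  m_2 = 23*1 - 12 = 11, d_2 = (167 - 11^2)/23 = 46/23 = 2, a_2 = floor((12 + 11)/2) = 11.
  m_3 = 2*11 - 11 = 11, d_3 = (167 - 11^2)/2 = 46/2 = 23, a_3 = floor((12 + 11)/23) = 1.
  m_4 = 23*1 - 11 = 12, d_4 = (167 - 12^2)/23 = 23/23 = 1, a_4 = floor((12 + 12)/1) = 24.
  m_5 = 1*24 - 12 = 12, d_5 = (167 - 12^2)/1 = 23/1 = 23: (m_5, d_5) = (m_1, d_1) = (12, 23), so from here the quotients repeat a_1, ..., a_4; the period length is 4.
Hence the expansion of sqrt(167) is a_0 = 12 followed by the repeating block 1, 11, 1, 24 (period 4).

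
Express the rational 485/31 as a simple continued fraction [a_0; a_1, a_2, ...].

Run the Euclidean algorithm on 485 and 31; the successive quotients are the partial quotients a_0, a_1, ... (each step inverts the fractional part left over by the previous one):
  485 = 15*31 + 20, so a_0 = 15.
  31 = 1*20 + 11, so a_1 = 1.
  20 = 1*11 + 9, so a_2 = 1.
  11 = 1*9 + 2, so a_3 = 1.
  9 = 4*2 + 1, so a_4 = 4.
  2 = 2*1 + 0, so a_5 = 2.
The remainder reaches 0 after 6 divisions, so the expansion has 6 partial quotients, read off in order.

[15; 1, 1, 1, 4, 2]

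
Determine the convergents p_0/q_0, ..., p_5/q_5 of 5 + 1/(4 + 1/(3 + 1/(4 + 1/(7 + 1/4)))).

Using the convergent recurrence p_i = a_i*p_{i-1} + p_{i-2}, q_i = a_i*q_{i-1} + q_{i-2} with p_{-2}=0, p_{-1}=1, q_{-2}=1, q_{-1}=0:
  i=0: a_0=5, p_0 = 5*1 + 0 = 5, q_0 = 5*0 + 1 = 1.
  i=1: a_1=4, p_1 = 4*5 + 1 = 21, q_1 = 4*1 + 0 = 4.
  i=2: a_2=3, p_2 = 3*21 + 5 = 68, q_2 = 3*4 + 1 = 13.
  i=3: a_3=4, p_3 = 4*68 + 21 = 293, q_3 = 4*13 + 4 = 56.
  i=4: a_4=7, p_4 = 7*293 + 68 = 2119, q_4 = 7*56 + 13 = 405.
  i=5: a_5=4, p_5 = 4*2119 + 293 = 8769, q_5 = 4*405 + 56 = 1676.

5/1, 21/4, 68/13, 293/56, 2119/405, 8769/1676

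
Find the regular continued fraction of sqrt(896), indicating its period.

Write x_i = (sqrt(896) + m_i)/d_i with (m_0, d_0) = (0, 1). a_0 = floor(sqrt(896)) = 29, since 29^2 = 841 <= 896 < 900 = 30^2.
Iterate m_{i+1} = d_i*a_i - m_i, d_{i+1} = (896 - m_{i+1}^2)/d_i, a_{i+1} = floor((a_0 + m_{i+1})/d_{i+1}):
  m_1 = 1*29 - 0 = 29, d_1 = (896 - 29^2)/1 = 55/1 = 55, a_1 = floor((29 + 29)/55) = 1.
  m_2 = 55*1 - 29 = 26, d_2 = (896 - 26^2)/55 = 220/55 = 4, a_2 = floor((29 + 26)/4) = 13.
  m_3 = 4*13 - 26 = 26, d_3 = (896 - 26^2)/4 = 220/4 = 55, a_3 = floor((29 + 26)/55) = 1.
  m_4 = 55*1 - 26 = 29, d_4 = (896 - 29^2)/55 = 55/55 = 1, a_4 = floor((29 + 29)/1) = 58.
  m_5 = 1*58 - 29 = 29, d_5 = (896 - 29^2)/1 = 55/1 = 55: (m_5, d_5) = (m_1, d_1) = (29, 55), so from here the quotients repeat a_1, ..., a_4; the period length is 4.
Hence the expansion of sqrt(896) is a_0 = 29 followed by the repeating block 1, 13, 1, 58 (period 4).

[29; (1, 13, 1, 58)]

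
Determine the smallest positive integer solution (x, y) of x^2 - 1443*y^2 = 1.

(x, y) = (38, 1)

First expand sqrt(1443) as a continued fraction. With x_i = (sqrt(1443) + m_i)/d_i and (m_0, d_0) = (0, 1): a_0 = floor(sqrt(1443)) = 37, since 37^2 = 1369 <= 1443 < 1444 = 38^2.
Iterate m_{i+1} = d_i*a_i - m_i, d_{i+1} = (1443 - m_{i+1}^2)/d_i, a_{i+1} = floor((a_0 + m_{i+1})/d_{i+1}):
  m_1 = 1*37 - 0 = 37, d_1 = (1443 - 37^2)/1 = 74/1 = 74, a_1 = floor((37 + 37)/74) = 1.
  m_2 = 74*1 - 37 = 37, d_2 = (1443 - 37^2)/74 = 74/74 = 1, a_2 = floor((37 + 37)/1) = 74.
  m_3 = 1*74 - 37 = 37, d_3 = (1443 - 37^2)/1 = 74/1 = 74: (m_3, d_3) = (m_1, d_1) = (37, 74), so from here the quotients repeat a_1, a_2; the period length is 2.
So sqrt(1443) = [37; (1, 74)] with period length k = 2.
k is even, so the fundamental solution of x^2 - 1443y^2 = 1 is (p_{k-1}, q_{k-1}) = (p_1, q_1); compute convergents through index 1.
Convergents (p_i = a_i*p_{i-1} + p_{i-2}, q_i = a_i*q_{i-1} + q_{i-2} with p_{-2}=0, p_{-1}=1, q_{-2}=1, q_{-1}=0):
  i=0: a_0=37, p_0 = 37*1 + 0 = 37, q_0 = 37*0 + 1 = 1.
  i=1: a_1=1, p_1 = 1*37 + 1 = 38, q_1 = 1*1 + 0 = 1.
Check: 38^2 - 1443*1^2 = 1444 - 1443 = 1, so (x, y) = (38, 1) solves the equation, and by the theorem it is the least positive solution.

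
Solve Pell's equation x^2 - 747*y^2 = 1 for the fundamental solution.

(x, y) = (82, 3)

First expand sqrt(747) as a continued fraction. With x_i = (sqrt(747) + m_i)/d_i and (m_0, d_0) = (0, 1): a_0 = floor(sqrt(747)) = 27, since 27^2 = 729 <= 747 < 784 = 28^2.
Iterate m_{i+1} = d_i*a_i - m_i, d_{i+1} = (747 - m_{i+1}^2)/d_i, a_{i+1} = floor((a_0 + m_{i+1})/d_{i+1}):
  m_1 = 1*27 - 0 = 27, d_1 = (747 - 27^2)/1 = 18/1 = 18, a_1 = floor((27 + 27)/18) = 3.
  m_2 = 18*3 - 27 = 27, d_2 = (747 - 27^2)/18 = 18/18 = 1, a_2 = floor((27 + 27)/1) = 54.
  m_3 = 1*54 - 27 = 27, d_3 = (747 - 27^2)/1 = 18/1 = 18: (m_3, d_3) = (m_1, d_1) = (27, 18), so from here the quotients repeat a_1, a_2; the period length is 2.
So sqrt(747) = [27; (3, 54)] with period length k = 2.
k is even, so the fundamental solution of x^2 - 747y^2 = 1 is (p_{k-1}, q_{k-1}) = (p_1, q_1); compute convergents through index 1.
Convergents (p_i = a_i*p_{i-1} + p_{i-2}, q_i = a_i*q_{i-1} + q_{i-2} with p_{-2}=0, p_{-1}=1, q_{-2}=1, q_{-1}=0):
  i=0: a_0=27, p_0 = 27*1 + 0 = 27, q_0 = 27*0 + 1 = 1.
  i=1: a_1=3, p_1 = 3*27 + 1 = 82, q_1 = 3*1 + 0 = 3.
Check: 82^2 - 747*3^2 = 6724 - 6723 = 1, so (x, y) = (82, 3) solves the equation, and by the theorem it is the least positive solution.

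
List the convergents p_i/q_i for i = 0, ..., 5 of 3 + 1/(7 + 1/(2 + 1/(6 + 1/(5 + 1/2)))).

Using the convergent recurrence p_i = a_i*p_{i-1} + p_{i-2}, q_i = a_i*q_{i-1} + q_{i-2} with p_{-2}=0, p_{-1}=1, q_{-2}=1, q_{-1}=0:
  i=0: a_0=3, p_0 = 3*1 + 0 = 3, q_0 = 3*0 + 1 = 1.
  i=1: a_1=7, p_1 = 7*3 + 1 = 22, q_1 = 7*1 + 0 = 7.
  i=2: a_2=2, p_2 = 2*22 + 3 = 47, q_2 = 2*7 + 1 = 15.
  i=3: a_3=6, p_3 = 6*47 + 22 = 304, q_3 = 6*15 + 7 = 97.
  i=4: a_4=5, p_4 = 5*304 + 47 = 1567, q_4 = 5*97 + 15 = 500.
  i=5: a_5=2, p_5 = 2*1567 + 304 = 3438, q_5 = 2*500 + 97 = 1097.

3/1, 22/7, 47/15, 304/97, 1567/500, 3438/1097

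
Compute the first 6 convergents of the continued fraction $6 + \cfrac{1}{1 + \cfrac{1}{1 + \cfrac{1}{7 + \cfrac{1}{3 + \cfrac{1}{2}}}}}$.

Using the convergent recurrence p_i = a_i*p_{i-1} + p_{i-2}, q_i = a_i*q_{i-1} + q_{i-2} with p_{-2}=0, p_{-1}=1, q_{-2}=1, q_{-1}=0:
  i=0: a_0=6, p_0 = 6*1 + 0 = 6, q_0 = 6*0 + 1 = 1.
  i=1: a_1=1, p_1 = 1*6 + 1 = 7, q_1 = 1*1 + 0 = 1.
  i=2: a_2=1, p_2 = 1*7 + 6 = 13, q_2 = 1*1 + 1 = 2.
  i=3: a_3=7, p_3 = 7*13 + 7 = 98, q_3 = 7*2 + 1 = 15.
  i=4: a_4=3, p_4 = 3*98 + 13 = 307, q_4 = 3*15 + 2 = 47.
  i=5: a_5=2, p_5 = 2*307 + 98 = 712, q_5 = 2*47 + 15 = 109.

6/1, 7/1, 13/2, 98/15, 307/47, 712/109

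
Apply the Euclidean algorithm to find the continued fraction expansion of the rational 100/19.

[5; 3, 1, 4]

Run the Euclidean algorithm on 100 and 19; the successive quotients are the partial quotients a_0, a_1, ... (each step inverts the fractional part left over by the previous one):
  100 = 5*19 + 5, so a_0 = 5.
  19 = 3*5 + 4, so a_1 = 3.
  5 = 1*4 + 1, so a_2 = 1.
  4 = 4*1 + 0, so a_3 = 4.
The remainder reaches 0 after 4 divisions, so the expansion has 4 partial quotients, read off in order.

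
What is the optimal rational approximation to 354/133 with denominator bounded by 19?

Expand x = 354/133 as a continued fraction with the Euclidean algorithm:
  354 = 2*133 + 88, so a_0 = 2.
  133 = 1*88 + 45, so a_1 = 1.
  88 = 1*45 + 43, so a_2 = 1.
  45 = 1*43 + 2, so a_3 = 1.
  43 = 21*2 + 1, so a_4 = 21.
  2 = 2*1 + 0, so a_5 = 2.
so x = [2; 1, 1, 1, 21, 2].
Convergents (p_i = a_i*p_{i-1} + p_{i-2}, q_i = a_i*q_{i-1} + q_{i-2} with p_{-2}=0, p_{-1}=1, q_{-2}=1, q_{-1}=0), until the denominator exceeds 19:
  i=0: a_0=2, p_0 = 2*1 + 0 = 2, q_0 = 2*0 + 1 = 1.
  i=1: a_1=1, p_1 = 1*2 + 1 = 3, q_1 = 1*1 + 0 = 1.
  i=2: a_2=1, p_2 = 1*3 + 2 = 5, q_2 = 1*1 + 1 = 2.
  i=3: a_3=1, p_3 = 1*5 + 3 = 8, q_3 = 1*2 + 1 = 3.
  i=4: a_4=21, p_4 = 21*8 + 5 = 173, q_4 = 21*3 + 2 = 65.
q_4 = 65 > 19, so the last convergent with denominator <= 19 is p_3/q_3 = 8/3.
The closest fraction with denominator <= 19 is either p_3/q_3 or the intermediate fraction (k*p_3 + p_2)/(k*q_3 + q_2) with the largest k >= 1 whose denominator stays <= 19; these approach x as k grows, and every other convergent or intermediate fraction in range is farther away.
Largest k: floor((19 - q_2)/q_3) = floor((19 - 2)/3) = 5.
That gives (5*8 + 5)/(5*3 + 2) = 45/17.
Compare the errors: |x - 8/3| = |354*3 - 8*133|/(133*3) = 2/399, and |x - 45/17| = |354*17 - 45*133|/(133*17) = 33/2261.
Cross-multiplying, 2*2261 = 4522 < 13167 = 33*399, so 2/399 is smaller: the convergent 8/3 is closer to x than 45/17.

8/3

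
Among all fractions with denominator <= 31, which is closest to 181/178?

Expand x = 181/178 as a continued fraction with the Euclidean algorithm:
  181 = 1*178 + 3, so a_0 = 1.
  178 = 59*3 + 1, so a_1 = 59.
  3 = 3*1 + 0, so a_2 = 3.
so x = [1; 59, 3].
Convergents (p_i = a_i*p_{i-1} + p_{i-2}, q_i = a_i*q_{i-1} + q_{i-2} with p_{-2}=0, p_{-1}=1, q_{-2}=1, q_{-1}=0), until the denominator exceeds 31:
  i=0: a_0=1, p_0 = 1*1 + 0 = 1, q_0 = 1*0 + 1 = 1.
  i=1: a_1=59, p_1 = 59*1 + 1 = 60, q_1 = 59*1 + 0 = 59.
q_1 = 59 > 31, so the last convergent with denominator <= 31 is p_0/q_0 = 1/1.
The closest fraction with denominator <= 31 is either p_0/q_0 or the intermediate fraction (k*p_0 + p_{-1})/(k*q_0 + q_{-1}) with the largest k >= 1 whose denominator stays <= 31; these approach x as k grows, and every other convergent or intermediate fraction in range is farther away.
Largest k: floor((31 - q_{-1})/q_0) = floor((31 - 0)/1) = 31 (using the seeds p_{-1} = 1, q_{-1} = 0).
That gives (31*1 + 1)/(31*1 + 0) = 32/31.
Compare the errors: |x - 1/1| = |181*1 - 1*178|/(178*1) = 3/178, and |x - 32/31| = |181*31 - 32*178|/(178*31) = 85/5518.
Cross-multiplying, 85*178 = 15130 < 16554 = 3*5518, so 85/5518 is smaller: the intermediate fraction 32/31 is closer to x than 1/1.

32/31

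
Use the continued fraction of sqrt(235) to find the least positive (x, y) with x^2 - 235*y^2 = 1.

(x, y) = (46, 3)

First expand sqrt(235) as a continued fraction. With x_i = (sqrt(235) + m_i)/d_i and (m_0, d_0) = (0, 1): a_0 = floor(sqrt(235)) = 15, since 15^2 = 225 <= 235 < 256 = 16^2.
Iterate m_{i+1} = d_i*a_i - m_i, d_{i+1} = (235 - m_{i+1}^2)/d_i, a_{i+1} = floor((a_0 + m_{i+1})/d_{i+1}):
  m_1 = 1*15 - 0 = 15, d_1 = (235 - 15^2)/1 = 10/1 = 10, a_1 = floor((15 + 15)/10) = 3.
  m_2 = 10*3 - 15 = 15, d_2 = (235 - 15^2)/10 = 10/10 = 1, a_2 = floor((15 + 15)/1) = 30.
  m_3 = 1*30 - 15 = 15, d_3 = (235 - 15^2)/1 = 10/1 = 10: (m_3, d_3) = (m_1, d_1) = (15, 10), so from here the quotients repeat a_1, a_2; the period length is 2.
So sqrt(235) = [15; (3, 30)] with period length k = 2.
k is even, so the fundamental solution of x^2 - 235y^2 = 1 is (p_{k-1}, q_{k-1}) = (p_1, q_1); compute convergents through index 1.
Convergents (p_i = a_i*p_{i-1} + p_{i-2}, q_i = a_i*q_{i-1} + q_{i-2} with p_{-2}=0, p_{-1}=1, q_{-2}=1, q_{-1}=0):
  i=0: a_0=15, p_0 = 15*1 + 0 = 15, q_0 = 15*0 + 1 = 1.
  i=1: a_1=3, p_1 = 3*15 + 1 = 46, q_1 = 3*1 + 0 = 3.
Check: 46^2 - 235*3^2 = 2116 - 2115 = 1, so (x, y) = (46, 3) solves the equation, and by the theorem it is the least positive solution.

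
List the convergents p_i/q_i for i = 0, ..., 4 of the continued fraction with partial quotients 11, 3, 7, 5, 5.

Using the convergent recurrence p_i = a_i*p_{i-1} + p_{i-2}, q_i = a_i*q_{i-1} + q_{i-2} with p_{-2}=0, p_{-1}=1, q_{-2}=1, q_{-1}=0:
  i=0: a_0=11, p_0 = 11*1 + 0 = 11, q_0 = 11*0 + 1 = 1.
  i=1: a_1=3, p_1 = 3*11 + 1 = 34, q_1 = 3*1 + 0 = 3.
  i=2: a_2=7, p_2 = 7*34 + 11 = 249, q_2 = 7*3 + 1 = 22.
  i=3: a_3=5, p_3 = 5*249 + 34 = 1279, q_3 = 5*22 + 3 = 113.
  i=4: a_4=5, p_4 = 5*1279 + 249 = 6644, q_4 = 5*113 + 22 = 587.

11/1, 34/3, 249/22, 1279/113, 6644/587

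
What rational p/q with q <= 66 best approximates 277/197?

Expand x = 277/197 as a continued fraction with the Euclidean algorithm:
  277 = 1*197 + 80, so a_0 = 1.
  197 = 2*80 + 37, so a_1 = 2.
  80 = 2*37 + 6, so a_2 = 2.
  37 = 6*6 + 1, so a_3 = 6.
  6 = 6*1 + 0, so a_4 = 6.
so x = [1; 2, 2, 6, 6].
Convergents (p_i = a_i*p_{i-1} + p_{i-2}, q_i = a_i*q_{i-1} + q_{i-2} with p_{-2}=0, p_{-1}=1, q_{-2}=1, q_{-1}=0), until the denominator exceeds 66:
  i=0: a_0=1, p_0 = 1*1 + 0 = 1, q_0 = 1*0 + 1 = 1.
  i=1: a_1=2, p_1 = 2*1 + 1 = 3, q_1 = 2*1 + 0 = 2.
  i=2: a_2=2, p_2 = 2*3 + 1 = 7, q_2 = 2*2 + 1 = 5.
  i=3: a_3=6, p_3 = 6*7 + 3 = 45, q_3 = 6*5 + 2 = 32.
  i=4: a_4=6, p_4 = 6*45 + 7 = 277, q_4 = 6*32 + 5 = 197.
q_4 = 197 > 66, so the last convergent with denominator <= 66 is p_3/q_3 = 45/32.
The closest fraction with denominator <= 66 is either p_3/q_3 or the intermediate fraction (k*p_3 + p_2)/(k*q_3 + q_2) with the largest k >= 1 whose denominator stays <= 66; these approach x as k grows, and every other convergent or intermediate fraction in range is farther away.
Largest k: floor((66 - q_2)/q_3) = floor((66 - 5)/32) = 1.
That gives (1*45 + 7)/(1*32 + 5) = 52/37.
Compare the errors: |x - 45/32| = |277*32 - 45*197|/(197*32) = 1/6304, and |x - 52/37| = |277*37 - 52*197|/(197*37) = 5/7289.
Cross-multiplying, 1*7289 = 7289 < 31520 = 5*6304, so 1/6304 is smaller: the convergent 45/32 is closer to x than 52/37.

45/32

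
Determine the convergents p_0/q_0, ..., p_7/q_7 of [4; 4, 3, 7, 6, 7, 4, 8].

Using the convergent recurrence p_i = a_i*p_{i-1} + p_{i-2}, q_i = a_i*q_{i-1} + q_{i-2} with p_{-2}=0, p_{-1}=1, q_{-2}=1, q_{-1}=0:
  i=0: a_0=4, p_0 = 4*1 + 0 = 4, q_0 = 4*0 + 1 = 1.
  i=1: a_1=4, p_1 = 4*4 + 1 = 17, q_1 = 4*1 + 0 = 4.
  i=2: a_2=3, p_2 = 3*17 + 4 = 55, q_2 = 3*4 + 1 = 13.
  i=3: a_3=7, p_3 = 7*55 + 17 = 402, q_3 = 7*13 + 4 = 95.
  i=4: a_4=6, p_4 = 6*402 + 55 = 2467, q_4 = 6*95 + 13 = 583.
  i=5: a_5=7, p_5 = 7*2467 + 402 = 17671, q_5 = 7*583 + 95 = 4176.
  i=6: a_6=4, p_6 = 4*17671 + 2467 = 73151, q_6 = 4*4176 + 583 = 17287.
  i=7: a_7=8, p_7 = 8*73151 + 17671 = 602879, q_7 = 8*17287 + 4176 = 142472.

4/1, 17/4, 55/13, 402/95, 2467/583, 17671/4176, 73151/17287, 602879/142472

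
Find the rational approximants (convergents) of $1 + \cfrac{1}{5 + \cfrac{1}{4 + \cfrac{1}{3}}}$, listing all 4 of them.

Using the convergent recurrence p_i = a_i*p_{i-1} + p_{i-2}, q_i = a_i*q_{i-1} + q_{i-2} with p_{-2}=0, p_{-1}=1, q_{-2}=1, q_{-1}=0:
  i=0: a_0=1, p_0 = 1*1 + 0 = 1, q_0 = 1*0 + 1 = 1.
  i=1: a_1=5, p_1 = 5*1 + 1 = 6, q_1 = 5*1 + 0 = 5.
  i=2: a_2=4, p_2 = 4*6 + 1 = 25, q_2 = 4*5 + 1 = 21.
  i=3: a_3=3, p_3 = 3*25 + 6 = 81, q_3 = 3*21 + 5 = 68.

1/1, 6/5, 25/21, 81/68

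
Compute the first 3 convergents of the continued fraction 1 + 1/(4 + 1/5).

1/1, 5/4, 26/21

Using the convergent recurrence p_i = a_i*p_{i-1} + p_{i-2}, q_i = a_i*q_{i-1} + q_{i-2} with p_{-2}=0, p_{-1}=1, q_{-2}=1, q_{-1}=0:
  i=0: a_0=1, p_0 = 1*1 + 0 = 1, q_0 = 1*0 + 1 = 1.
  i=1: a_1=4, p_1 = 4*1 + 1 = 5, q_1 = 4*1 + 0 = 4.
  i=2: a_2=5, p_2 = 5*5 + 1 = 26, q_2 = 5*4 + 1 = 21.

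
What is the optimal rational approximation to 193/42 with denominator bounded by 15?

23/5

Expand x = 193/42 as a continued fraction with the Euclidean algorithm:
  193 = 4*42 + 25, so a_0 = 4.
  42 = 1*25 + 17, so a_1 = 1.
  25 = 1*17 + 8, so a_2 = 1.
  17 = 2*8 + 1, so a_3 = 2.
  8 = 8*1 + 0, so a_4 = 8.
so x = [4; 1, 1, 2, 8].
Convergents (p_i = a_i*p_{i-1} + p_{i-2}, q_i = a_i*q_{i-1} + q_{i-2} with p_{-2}=0, p_{-1}=1, q_{-2}=1, q_{-1}=0), until the denominator exceeds 15:
  i=0: a_0=4, p_0 = 4*1 + 0 = 4, q_0 = 4*0 + 1 = 1.
  i=1: a_1=1, p_1 = 1*4 + 1 = 5, q_1 = 1*1 + 0 = 1.
  i=2: a_2=1, p_2 = 1*5 + 4 = 9, q_2 = 1*1 + 1 = 2.
  i=3: a_3=2, p_3 = 2*9 + 5 = 23, q_3 = 2*2 + 1 = 5.
  i=4: a_4=8, p_4 = 8*23 + 9 = 193, q_4 = 8*5 + 2 = 42.
q_4 = 42 > 15, so the last convergent with denominator <= 15 is p_3/q_3 = 23/5.
The closest fraction with denominator <= 15 is either p_3/q_3 or the intermediate fraction (k*p_3 + p_2)/(k*q_3 + q_2) with the largest k >= 1 whose denominator stays <= 15; these approach x as k grows, and every other convergent or intermediate fraction in range is farther away.
Largest k: floor((15 - q_2)/q_3) = floor((15 - 2)/5) = 2.
That gives (2*23 + 9)/(2*5 + 2) = 55/12.
Compare the errors: |x - 23/5| = |193*5 - 23*42|/(42*5) = 1/210, and |x - 55/12| = |193*12 - 55*42|/(42*12) = 6/504.
Cross-multiplying, 1*504 = 504 < 1260 = 6*210, so 1/210 is smaller: the convergent 23/5 is closer to x than 55/12.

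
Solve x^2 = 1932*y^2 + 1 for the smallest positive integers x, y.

(x, y) = (967, 22)

First expand sqrt(1932) as a continued fraction. With x_i = (sqrt(1932) + m_i)/d_i and (m_0, d_0) = (0, 1): a_0 = floor(sqrt(1932)) = 43, since 43^2 = 1849 <= 1932 < 1936 = 44^2.
Iterate m_{i+1} = d_i*a_i - m_i, d_{i+1} = (1932 - m_{i+1}^2)/d_i, a_{i+1} = floor((a_0 + m_{i+1})/d_{i+1}):
  m_1 = 1*43 - 0 = 43, d_1 = (1932 - 43^2)/1 = 83/1 = 83, a_1 = floor((43 + 43)/83) = 1.
  m_2 = 83*1 - 43 = 40, d_2 = (1932 - 40^2)/83 = 332/83 = 4, a_2 = floor((43 + 40)/4) = 20.
  m_3 = 4*20 - 40 = 40, d_3 = (1932 - 40^2)/4 = 332/4 = 83, a_3 = floor((43 + 40)/83) = 1.
  m_4 = 83*1 - 40 = 43, d_4 = (1932 - 43^2)/83 = 83/83 = 1, a_4 = floor((43 + 43)/1) = 86.
  m_5 = 1*86 - 43 = 43, d_5 = (1932 - 43^2)/1 = 83/1 = 83: (m_5, d_5) = (m_1, d_1) = (43, 83), so from here the quotients repeat a_1, ..., a_4; the period length is 4.
So sqrt(1932) = [43; (1, 20, 1, 86)] with period length k = 4.
k is even, so the fundamental solution of x^2 - 1932y^2 = 1 is (p_{k-1}, q_{k-1}) = (p_3, q_3); compute convergents through index 3.
Convergents (p_i = a_i*p_{i-1} + p_{i-2}, q_i = a_i*q_{i-1} + q_{i-2} with p_{-2}=0, p_{-1}=1, q_{-2}=1, q_{-1}=0):
  i=0: a_0=43, p_0 = 43*1 + 0 = 43, q_0 = 43*0 + 1 = 1.
  i=1: a_1=1, p_1 = 1*43 + 1 = 44, q_1 = 1*1 + 0 = 1.
  i=2: a_2=20, p_2 = 20*44 + 43 = 923, q_2 = 20*1 + 1 = 21.
  i=3: a_3=1, p_3 = 1*923 + 44 = 967, q_3 = 1*21 + 1 = 22.
Check: 967^2 - 1932*22^2 = 935089 - 935088 = 1, so (x, y) = (967, 22) solves the equation, and by the theorem it is the least positive solution.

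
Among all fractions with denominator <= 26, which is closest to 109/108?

1/1

Expand x = 109/108 as a continued fraction with the Euclidean algorithm:
  109 = 1*108 + 1, so a_0 = 1.
  108 = 108*1 + 0, so a_1 = 108.
so x = [1; 108].
Convergents (p_i = a_i*p_{i-1} + p_{i-2}, q_i = a_i*q_{i-1} + q_{i-2} with p_{-2}=0, p_{-1}=1, q_{-2}=1, q_{-1}=0), until the denominator exceeds 26:
  i=0: a_0=1, p_0 = 1*1 + 0 = 1, q_0 = 1*0 + 1 = 1.
  i=1: a_1=108, p_1 = 108*1 + 1 = 109, q_1 = 108*1 + 0 = 108.
q_1 = 108 > 26, so the last convergent with denominator <= 26 is p_0/q_0 = 1/1.
The closest fraction with denominator <= 26 is either p_0/q_0 or the intermediate fraction (k*p_0 + p_{-1})/(k*q_0 + q_{-1}) with the largest k >= 1 whose denominator stays <= 26; these approach x as k grows, and every other convergent or intermediate fraction in range is farther away.
Largest k: floor((26 - q_{-1})/q_0) = floor((26 - 0)/1) = 26 (using the seeds p_{-1} = 1, q_{-1} = 0).
That gives (26*1 + 1)/(26*1 + 0) = 27/26.
Compare the errors: |x - 1/1| = |109*1 - 1*108|/(108*1) = 1/108, and |x - 27/26| = |109*26 - 27*108|/(108*26) = 82/2808.
Cross-multiplying, 1*2808 = 2808 < 8856 = 82*108, so 1/108 is smaller: the convergent 1/1 is closer to x than 27/26.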